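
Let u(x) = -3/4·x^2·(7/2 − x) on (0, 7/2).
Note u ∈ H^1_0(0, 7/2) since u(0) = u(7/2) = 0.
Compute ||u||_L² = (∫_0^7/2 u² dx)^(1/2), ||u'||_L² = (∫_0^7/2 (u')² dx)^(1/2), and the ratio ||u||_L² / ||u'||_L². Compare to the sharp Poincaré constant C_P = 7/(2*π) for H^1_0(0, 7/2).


||u||_L² / ||u'||_L² = sqrt(14)/4 < C_P = 7/(2*π).

u(x) = -3/4·x^2·(7/2 − x), so u'(x) = 3*x*(3*x - 7)/4.
u(x) = -3/4·x^2·(7/2 − x) vanishes at x = 0 and x = 7/2, so u ∈ H^1_0(0, 7/2). Differentiate via the product rule and integrate the resulting polynomials term by term.
  ∫_0^7/2 u² dx = ∫_0^7/2 (9*x^6/16 - 63*x^5/16 + 441*x^4/64) dx. Term by term:
    ∫_0^7/2 9*x^6/16 dx = 1058841/2048;  ∫_0^7/2 -63*x^5/16 dx = -2470629/2048;  ∫_0^7/2 441*x^4/64 dx = 7411887/10240.
  Sum: 1058841/2048 − 2470629/2048 + 7411887/10240 = 352947/10240.
  ∫_0^7/2 (u')² dx = ∫_0^7/2 (81*x^4/16 - 189*x^3/8 + 441*x^2/16) dx. Term by term:
    ∫_0^7/2 81*x^4/16 dx = 1361367/2560;  ∫_0^7/2 -189*x^3/8 dx = -453789/512;  ∫_0^7/2 441*x^2/16 dx = 50421/128.
  Sum: 1361367/2560 − 453789/512 + 50421/128 = 50421/1280.
∫_0^7/2 u² dx = 352947/10240, so ||u||_L² = 343*sqrt(30)/320.
∫_0^7/2 (u')² dx = 50421/1280, so ||u'||_L² = 49*sqrt(105)/80.
Ratio ||u||_L² / ||u'||_L² = sqrt(14)/4.
Sharp Poincaré constant on H^1_0(0, 7/2) is C_P = L/π = 7/(2*π), achieved by sin(2*π/7·x).
A polynomial bump cannot attain the sharp Poincaré constant (only the first sine eigenfunction does), so the ratio is strictly less than C_P, consistent with ||u||_L² ≤ C_P ||u'||_L².


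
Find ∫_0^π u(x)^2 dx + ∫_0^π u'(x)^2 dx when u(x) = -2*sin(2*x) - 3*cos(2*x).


||u||_{H^1(0,π)}^2 = 65*π/2

u'(x) = 6*sin(2*x) - 4*cos(2*x).
Expand u² and (u')² and integrate term by term on (0, π), using: for integers n ≥ 1, ∫_0^π sin²(nx) dx = ∫_0^π cos²(nx) dx = π/2; for n ≠ n', ∫_0^π sin(nx)sin(n'x) dx = ∫_0^π cos(nx)cos(n'x) dx = 0; and by product-to-sum, ∫_0^π sin(nx)cos(n'x) dx = ½∫_0^π [sin((n+n')x) + sin((n−n')x)] dx, which is 0 when n+n' is even and 2n/(n²−n'²) when n+n' is odd (it need not vanish on (0, π)).
  u² squared terms: (-3)²·∫cos(2x)² dx = 9·π/2 = 9*π/2;  (-2)²·∫sin(2x)² dx = 4·π/2 = 2*π.
  u² cross terms: 2·(-3)·(-2)·∫cos(2x)·sin(2x) dx = 12·(0) = 0.
  So ∫_0^π u² dx = 9*π/2 + 2*π + 0 = 13*π/2.
  (u')² squared terms: (-4)²·∫cos(2x)² dx = 16·π/2 = 8*π;  (6)²·∫sin(2x)² dx = 36·π/2 = 18*π.
  (u')² cross terms: 2·(-4)·(6)·∫cos(2x)·sin(2x) dx = -48·(0) = 0.
  So ∫_0^π (u')² dx = 8*π + 18*π + 0 = 26*π.
||u||_{H^1}^2 = (13*π/2) + (26*π) = 65*π/2.


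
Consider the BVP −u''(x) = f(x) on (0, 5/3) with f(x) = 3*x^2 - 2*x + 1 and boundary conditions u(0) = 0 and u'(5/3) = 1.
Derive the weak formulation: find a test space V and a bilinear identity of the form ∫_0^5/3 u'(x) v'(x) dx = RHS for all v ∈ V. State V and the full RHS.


V = {v ∈ H^1(0, 5/3) : v(0) = 0} (test functions vanish at x = 0 where u is specified); weak form: ∫_0^5/3 u'v' dx = ∫_0^5/3 (3*x^2 - 2*x + 1) v dx + v(5/3) for all v ∈ V.

Multiply both sides by a test function v and integrate from 0 to 5/3:
  ∫_0^5/3 −u''(x) v(x) dx = ∫_0^5/3 f(x) v(x) dx.
Integrate the LHS by parts once:
  ∫_0^5/3 −u'' v dx = −[u'(x) v(x)]_0^5/3 + ∫_0^5/3 u'(x) v'(x) dx.
Thus ∫_0^5/3 u'(x) v'(x) dx = ∫_0^5/3 f(x) v(x) dx + [u'(x) v(x)]_0^5/3.
Choose V so that boundary terms are either known or forced to vanish.
Mixed BC: u(0) = 0 (Dirichlet) and u'(5/3) = 1 (Neumann). Define V = {v ∈ H^1(0, 5/3) : v(0) = 0}. Then [u' v]_0^5/3 = u'(5/3)·v(5/3) − u'(0)·0 = v(5/3).
Weak formulation: find u (satisfying any essential BC) such that ∫_0^5/3 u'(x) v'(x) dx = ∫_0^5/3 f v dx + v(5/3) for all v ∈ V (Dirichlet at 0 absorbed into V; Neumann datum at x = 5/3 contributes the boundary term).
Substituting f(x) = 3*x^2 - 2*x + 1, the right-hand side is ∫_0^5/3 (3*x^2 - 2*x + 1) v dx + v(5/3).


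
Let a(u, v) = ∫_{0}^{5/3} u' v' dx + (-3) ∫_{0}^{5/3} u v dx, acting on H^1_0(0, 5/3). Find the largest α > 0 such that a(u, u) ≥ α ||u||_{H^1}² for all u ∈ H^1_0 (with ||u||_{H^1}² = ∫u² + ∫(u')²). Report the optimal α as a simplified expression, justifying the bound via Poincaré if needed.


α = 3*(-25 + 3*π^2)/(25 + 9*π^2)

Coercivity of a(·,·) on H^1_0(0, 5/3) means a(u, u) ≥ α ||u||_{H^1}² for every u ∈ H^1_0.
The interval has length L = 5/3, and Poincaré/coercivity depend only on L. Here a(u, u) = ∫(u')² + (-3)·∫u².
Here c = -3 < 0 with |c| < (π/L)² = 9*π^2/25, so coercivity still holds. The condition a(u,u) ≥ α||u||_{H^1}² reads (1−α)∫(u')² ≥ (α−c)∫u². Any admissible α is ≤ 1 (rapidly oscillating u have ∫u²/∫(u')² → 0), and α = 1 would force 0 ≥ (1−c)∫u², impossible since c < 1; so 1−α > 0. By the sharp Poincaré inequality on H^1_0 of an interval of length L, ∫(u')² ≥ (π/L)²∫u² with equality for the first sine mode sin(π(x−x₀)/L) (x₀ the left endpoint), so the inequality holds for all u iff (1−α)(π/L)² ≥ α − c, i.e. α ≤ ((π/L)² + c)/((π/L)² + 1) = (1 + c(L/π)²)/(1 + (L/π)²). (Direct route, valid since c ≤ 0: Poincaré gives c∫u² ≥ c(L/π)²∫(u')², so a(u,u) ≥ (1 + c(L/π)²)∫(u')², while ||u||_{H^1}² ≤ (1 + (L/π)²)∫(u')²; dividing yields the same α.) With (π/L)² = 9*π^2/25 and c = -3, the largest admissible constant is α = ((π/L)² + c)/((π/L)² + 1).
Simplifying, α = 3*(-25 + 3*π^2)/(25 + 9*π^2).


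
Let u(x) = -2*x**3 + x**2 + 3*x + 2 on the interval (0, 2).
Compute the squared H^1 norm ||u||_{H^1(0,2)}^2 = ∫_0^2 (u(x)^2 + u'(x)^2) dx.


||u||_{H^1}^2 = 2306/21

The H^1 norm (squared) on an interval (0, L) is
  ||u||_{H^1}^2 = ∫_0^L u(x)^2 dx + ∫_0^L u'(x)^2 dx.
Compute u'(x) = -6*x**2 + 2*x + 3.
Then u(x)^2 = 4*x**6 - 4*x**5 - 11*x**4 - 2*x**3 + 13*x**2 + 12*x + 4 and u'(x)^2 = 36*x**4 - 24*x**3 - 32*x**2 + 12*x + 9.
Integrate each monomial from 0 to 2 using ∫_0^2 c·x^n dx = c·2^(n+1)/(n+1):
  ∫_0^2 u(x)^2 dx = ∫_0^2 (4*x^6 - 4*x^5 - 11*x^4 - 2*x^3 + 13*x^2 + 12*x + 4) dx. Term by term:
    ∫_0^2 4*x^6 dx = 512/7;  ∫_0^2 -4*x^5 dx = -128/3;  ∫_0^2 -11*x^4 dx = -352/5;
    ∫_0^2 -2*x^3 dx = -8;  ∫_0^2 13*x^2 dx = 104/3;  ∫_0^2 12*x dx = 24;
    ∫_0^2 4 dx = 8.
  Sum: 512/7 − 128/3 − 352/5 − 8 + 104/3 + 24 + 8 = 656/35.
  ∫_0^2 u'(x)^2 dx = ∫_0^2 (36*x^4 - 24*x^3 - 32*x^2 + 12*x + 9) dx. Term by term:
    ∫_0^2 36*x^4 dx = 1152/5;  ∫_0^2 -24*x^3 dx = -96;  ∫_0^2 -32*x^2 dx = -256/3;
    ∫_0^2 12*x dx = 24;  ∫_0^2 9 dx = 18.
  Sum: 1152/5 − 96 − 256/3 + 24 + 18 = 1366/15.
Adding: ||u||_{H^1}^2 = 656/35 + 1366/15 = 2306/21.


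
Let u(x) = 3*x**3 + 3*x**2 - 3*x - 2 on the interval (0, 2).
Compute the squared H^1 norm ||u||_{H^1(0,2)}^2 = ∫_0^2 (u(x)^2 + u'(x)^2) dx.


||u||_{H^1}^2 = 36798/35

The H^1 norm (squared) on an interval (0, L) is
  ||u||_{H^1}^2 = ∫_0^L u(x)^2 dx + ∫_0^L u'(x)^2 dx.
Compute u'(x) = 9*x**2 + 6*x - 3.
Then u(x)^2 = 9*x**6 + 18*x**5 - 9*x**4 - 30*x**3 - 3*x**2 + 12*x + 4 and u'(x)^2 = 81*x**4 + 108*x**3 - 18*x**2 - 36*x + 9.
Integrate each monomial from 0 to 2 using ∫_0^2 c·x^n dx = c·2^(n+1)/(n+1):
  ∫_0^2 u(x)^2 dx = ∫_0^2 (9*x^6 + 18*x^5 - 9*x^4 - 30*x^3 - 3*x^2 + 12*x + 4) dx. Term by term:
    ∫_0^2 9*x^6 dx = 1152/7;  ∫_0^2 18*x^5 dx = 192;  ∫_0^2 -9*x^4 dx = -288/5;
    ∫_0^2 -30*x^3 dx = -120;  ∫_0^2 -3*x^2 dx = -8;  ∫_0^2 12*x dx = 24;
    ∫_0^2 4 dx = 8.
  Sum: 1152/7 + 192 − 288/5 − 120 − 8 + 24 + 8 = 7104/35.
  ∫_0^2 u'(x)^2 dx = ∫_0^2 (81*x^4 + 108*x^3 - 18*x^2 - 36*x + 9) dx. Term by term:
    ∫_0^2 81*x^4 dx = 2592/5;  ∫_0^2 108*x^3 dx = 432;  ∫_0^2 -18*x^2 dx = -48;
    ∫_0^2 -36*x dx = -72;  ∫_0^2 9 dx = 18.
  Sum: 2592/5 + 432 − 48 − 72 + 18 = 4242/5.
Adding: ||u||_{H^1}^2 = 7104/35 + 4242/5 = 36798/35.


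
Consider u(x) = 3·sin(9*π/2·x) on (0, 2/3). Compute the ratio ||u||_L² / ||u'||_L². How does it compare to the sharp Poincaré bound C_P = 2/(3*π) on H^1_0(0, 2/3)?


||u||_L² / ||u'||_L² = 2/(9*π) < C_P = 2/(3*π).

u(x) = 3·sin(9*π/2·x), so u'(x) = 27*π*cos(9*π*x/2)/2.
Writing u(x) = A·sin(kπx/L) with A = 3 and k = 3, use ∫_0^L sin²(kπx/L) dx = L/2 and ∫_0^L cos²(kπx/L) dx = L/2.
u² = 9·sin²(9*π/2·x) and (u')² = 729*π^2/4·cos²(9*π/2·x), and each of sin², cos² integrates to L/2 = 1/3 over (0, 2/3).
∫_0^2/3 u² dx = 3, so ||u||_L² = sqrt(3).
∫_0^2/3 (u')² dx = 243*π^2/4, so ||u'||_L² = 9*sqrt(3)*π/2.
Ratio ||u||_L² / ||u'||_L² = 2/(9*π).
Sharp Poincaré constant on H^1_0(0, 2/3) is C_P = L/π = 2/(3*π), achieved by sin(3*π/2·x).
This is the k = 3 harmonic; the ratio L/(kπ) is strictly less than C_P = L/π, consistent with the sharp inequality ||u||_L² ≤ C_P ||u'||_L².


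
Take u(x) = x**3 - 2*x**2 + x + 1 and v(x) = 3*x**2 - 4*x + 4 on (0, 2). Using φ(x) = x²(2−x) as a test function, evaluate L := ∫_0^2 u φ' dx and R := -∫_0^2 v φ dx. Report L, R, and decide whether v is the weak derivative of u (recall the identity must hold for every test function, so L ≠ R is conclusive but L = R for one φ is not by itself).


LHS = -4/3, RHS = -16/3. No, v is not the weak derivative of u.

u(x) = x**3 - 2*x**2 + x + 1, classical derivative u'(x) = 3*x**2 - 4*x + 1.
φ(x) = x²(2−x), so φ'(x) = x*(4 - 3*x).
Note φ(0) = φ(2) = 0, so the boundary term u·φ vanishes.
LHS = ∫_0^2 u(x) φ'(x) dx = ∫_0^2 (-3*x^5 + 10*x^4 - 11*x^3 + x^2 + 4*x) dx. Term by term:
  ∫_0^2 -3*x^5 dx = -32;  ∫_0^2 10*x^4 dx = 64;  ∫_0^2 -11*x^3 dx = -44;
  ∫_0^2 x^2 dx = 8/3;  ∫_0^2 4*x dx = 8.
Sum: -32 + 64 − 44 + 8/3 + 8 = -4/3.
So LHS = -4/3.
∫_0^2 v(x) φ(x) dx = ∫_0^2 (-3*x^5 + 10*x^4 - 12*x^3 + 8*x^2) dx. Term by term:
  ∫_0^2 -3*x^5 dx = -32;  ∫_0^2 10*x^4 dx = 64;  ∫_0^2 -12*x^3 dx = -48;
  ∫_0^2 8*x^2 dx = 64/3.
Sum: -32 + 64 − 48 + 64/3 = 16/3.
So RHS = -∫_0^2 v(x) φ(x) dx = -16/3.
LHS − RHS = 4 ≠ 0, so the identity fails.
(For a valid weak derivative the identity must hold for EVERY test function, in particular this one. The failure shows v is NOT the weak derivative of u.)
Correct weak derivative would be u'(x) = 3*x**2 - 4*x + 1.


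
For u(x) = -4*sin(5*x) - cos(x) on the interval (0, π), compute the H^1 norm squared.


||u||_{H^1(0,π)}^2 = 209*π

u'(x) = sin(x) - 20*cos(5*x).
Expand u² and (u')² and integrate term by term on (0, π), using: for integers n ≥ 1, ∫_0^π sin²(nx) dx = ∫_0^π cos²(nx) dx = π/2; for n ≠ n', ∫_0^π sin(nx)sin(n'x) dx = ∫_0^π cos(nx)cos(n'x) dx = 0; and by product-to-sum, ∫_0^π sin(nx)cos(n'x) dx = ½∫_0^π [sin((n+n')x) + sin((n−n')x)] dx, which is 0 when n+n' is even and 2n/(n²−n'²) when n+n' is odd (it need not vanish on (0, π)).
  u² squared terms: (-1)²·∫cos(x)² dx = 1·π/2 = π/2;  (-4)²·∫sin(5x)² dx = 16·π/2 = 8*π.
  u² cross terms: 2·(-1)·(-4)·∫cos(x)·sin(5x) dx = 8·(0) = 0.
  So ∫_0^π u² dx = π/2 + 8*π + 0 = 17*π/2.
  (u')² squared terms: (-20)²·∫cos(5x)² dx = 400·π/2 = 200*π;  (1)²·∫sin(x)² dx = 1·π/2 = π/2.
  (u')² cross terms: 2·(-20)·(1)·∫cos(5x)·sin(x) dx = -40·(0) = 0.
  So ∫_0^π (u')² dx = 200*π + π/2 + 0 = 401*π/2.
||u||_{H^1}^2 = (17*π/2) + (401*π/2) = 209*π.


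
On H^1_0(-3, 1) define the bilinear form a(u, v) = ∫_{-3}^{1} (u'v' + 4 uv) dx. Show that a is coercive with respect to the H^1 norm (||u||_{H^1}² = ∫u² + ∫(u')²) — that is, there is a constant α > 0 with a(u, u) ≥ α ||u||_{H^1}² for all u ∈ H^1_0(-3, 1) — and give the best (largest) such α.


α = 1

Coercivity of a(·,·) on H^1_0(-3, 1) means a(u, u) ≥ α ||u||_{H^1}² for every u ∈ H^1_0.
The interval has length L = 4, and Poincaré/coercivity depend only on L. Here a(u, u) = ∫(u')² + (4)·∫u².
Here c = 4 ≥ 1, so a(u,u) = ∫(u')² + c∫u² ≥ ∫(u')² + ∫u² = ||u||_{H^1}², i.e. α = 1 works. No larger α is possible: a(u,u) ≥ α||u||_{H^1}² means (1−α)∫(u')² ≥ (α−c)∫u², and for the modes u_n = sin(nπ(x−x₀)/L) (x₀ the left endpoint) one has ∫u_n²/∫(u_n')² = (L/(nπ))² → 0, so a(u_n,u_n)/||u_n||_{H^1}² → 1. Hence the optimal constant is α = 1.
Therefore α = 1.


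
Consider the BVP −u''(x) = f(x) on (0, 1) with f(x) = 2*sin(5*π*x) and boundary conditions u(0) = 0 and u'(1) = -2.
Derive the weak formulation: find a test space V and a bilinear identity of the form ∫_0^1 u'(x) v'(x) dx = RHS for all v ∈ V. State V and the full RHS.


V = {v ∈ H^1(0, 1) : v(0) = 0} (test functions vanish at x = 0 where u is specified); weak form: ∫_0^1 u'v' dx = ∫_0^1 (2*sin(5*π*x)) v dx − 2·v(1) for all v ∈ V.

Multiply both sides by a test function v and integrate from 0 to 1:
  ∫_0^1 −u''(x) v(x) dx = ∫_0^1 f(x) v(x) dx.
Integrate the LHS by parts once:
  ∫_0^1 −u'' v dx = −[u'(x) v(x)]_0^1 + ∫_0^1 u'(x) v'(x) dx.
Thus ∫_0^1 u'(x) v'(x) dx = ∫_0^1 f(x) v(x) dx + [u'(x) v(x)]_0^1.
Choose V so that boundary terms are either known or forced to vanish.
Mixed BC: u(0) = 0 (Dirichlet) and u'(1) = -2 (Neumann). Define V = {v ∈ H^1(0, 1) : v(0) = 0}. Then [u' v]_0^1 = u'(1)·v(1) − u'(0)·0 = − 2·v(1).
Weak formulation: find u (satisfying any essential BC) such that ∫_0^1 u'(x) v'(x) dx = ∫_0^1 f v dx − 2·v(1) for all v ∈ V (Dirichlet at 0 absorbed into V; Neumann datum at x = 1 contributes the boundary term).
Substituting f(x) = 2*sin(5*π*x), the right-hand side is ∫_0^1 (2*sin(5*π*x)) v dx − 2·v(1).


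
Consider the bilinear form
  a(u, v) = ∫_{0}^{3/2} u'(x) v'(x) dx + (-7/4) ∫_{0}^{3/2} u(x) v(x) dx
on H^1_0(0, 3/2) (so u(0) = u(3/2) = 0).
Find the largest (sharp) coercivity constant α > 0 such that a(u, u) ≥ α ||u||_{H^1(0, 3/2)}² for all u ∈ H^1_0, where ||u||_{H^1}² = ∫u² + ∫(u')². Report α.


α = (-63 + 16*π^2)/(4*(9 + 4*π^2))

Coercivity of a(·,·) on H^1_0(0, 3/2) means a(u, u) ≥ α ||u||_{H^1}² for every u ∈ H^1_0.
The interval has length L = 3/2, and Poincaré/coercivity depend only on L. Here a(u, u) = ∫(u')² + (-7/4)·∫u².
Here c = -7/4 < 0 with |c| < (π/L)² = 4*π^2/9, so coercivity still holds. The condition a(u,u) ≥ α||u||_{H^1}² reads (1−α)∫(u')² ≥ (α−c)∫u². Any admissible α is ≤ 1 (rapidly oscillating u have ∫u²/∫(u')² → 0), and α = 1 would force 0 ≥ (1−c)∫u², impossible since c < 1; so 1−α > 0. By the sharp Poincaré inequality on H^1_0 of an interval of length L, ∫(u')² ≥ (π/L)²∫u² with equality for the first sine mode sin(π(x−x₀)/L) (x₀ the left endpoint), so the inequality holds for all u iff (1−α)(π/L)² ≥ α − c, i.e. α ≤ ((π/L)² + c)/((π/L)² + 1) = (1 + c(L/π)²)/(1 + (L/π)²). (Direct route, valid since c ≤ 0: Poincaré gives c∫u² ≥ c(L/π)²∫(u')², so a(u,u) ≥ (1 + c(L/π)²)∫(u')², while ||u||_{H^1}² ≤ (1 + (L/π)²)∫(u')²; dividing yields the same α.) With (π/L)² = 4*π^2/9 and c = -7/4, the largest admissible constant is α = ((π/L)² + c)/((π/L)² + 1).
Simplifying, α = (-63 + 16*π^2)/(4*(9 + 4*π^2)).


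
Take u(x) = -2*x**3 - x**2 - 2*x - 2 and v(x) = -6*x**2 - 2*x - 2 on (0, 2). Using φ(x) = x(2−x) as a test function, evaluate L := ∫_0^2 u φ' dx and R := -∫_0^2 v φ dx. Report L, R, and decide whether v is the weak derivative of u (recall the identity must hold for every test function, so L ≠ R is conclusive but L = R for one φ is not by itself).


LHS = 224/15, RHS = 224/15. Yes, v = u' weakly.

u(x) = -2*x**3 - x**2 - 2*x - 2, classical derivative u'(x) = -6*x**2 - 2*x - 2.
φ(x) = x(2−x), so φ'(x) = 2 - 2*x.
Note φ(0) = φ(2) = 0, so the boundary term u·φ vanishes.
LHS = ∫_0^2 u(x) φ'(x) dx = ∫_0^2 (4*x^4 - 2*x^3 + 2*x^2 - 4) dx. Term by term:
  ∫_0^2 4*x^4 dx = 128/5;  ∫_0^2 -2*x^3 dx = -8;  ∫_0^2 2*x^2 dx = 16/3;
  ∫_0^2 -4 dx = -8.
Sum: 128/5 − 8 + 16/3 − 8 = 224/15.
So LHS = 224/15.
∫_0^2 v(x) φ(x) dx = ∫_0^2 (6*x^4 - 10*x^3 - 2*x^2 - 4*x) dx. Term by term:
  ∫_0^2 6*x^4 dx = 192/5;  ∫_0^2 -10*x^3 dx = -40;  ∫_0^2 -2*x^2 dx = -16/3;
  ∫_0^2 -4*x dx = -8.
Sum: 192/5 − 40 − 16/3 − 8 = -224/15.
So RHS = -∫_0^2 v(x) φ(x) dx = 224/15.
LHS = RHS, so the identity holds for this test φ.
Moreover u is smooth here and v(x) = u'(x) = -6*x**2 - 2*x - 2 pointwise, so the identity holds for every test function. Hence v is the weak derivative of u.


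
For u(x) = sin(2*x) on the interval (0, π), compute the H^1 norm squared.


||u||_{H^1(0,π)}^2 = 5*π/2

u'(x) = 2*cos(2*x).
Expand u² and (u')² and integrate term by term on (0, π), using: for integers n ≥ 1, ∫_0^π sin²(nx) dx = ∫_0^π cos²(nx) dx = π/2; for n ≠ n', ∫_0^π sin(nx)sin(n'x) dx = ∫_0^π cos(nx)cos(n'x) dx = 0; and by product-to-sum, ∫_0^π sin(nx)cos(n'x) dx = ½∫_0^π [sin((n+n')x) + sin((n−n')x)] dx, which is 0 when n+n' is even and 2n/(n²−n'²) when n+n' is odd (it need not vanish on (0, π)).
  u² squared terms: (1)²·∫sin(2x)² dx = 1·π/2 = π/2.
  So ∫_0^π u² dx = π/2.
  (u')² squared terms: (2)²·∫cos(2x)² dx = 4·π/2 = 2*π.
  So ∫_0^π (u')² dx = 2*π.
||u||_{H^1}^2 = (π/2) + (2*π) = 5*π/2.


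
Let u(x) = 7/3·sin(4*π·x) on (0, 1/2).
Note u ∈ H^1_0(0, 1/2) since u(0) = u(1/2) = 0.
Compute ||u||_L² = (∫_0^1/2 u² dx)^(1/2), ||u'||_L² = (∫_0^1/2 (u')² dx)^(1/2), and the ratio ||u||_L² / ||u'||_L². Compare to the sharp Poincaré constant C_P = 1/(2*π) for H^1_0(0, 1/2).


||u||_L² / ||u'||_L² = 1/(4*π) < C_P = 1/(2*π).

u(x) = 7/3·sin(4*π·x), so u'(x) = 28*π*cos(4*π*x)/3.
Writing u(x) = A·sin(kπx/L) with A = 7/3 and k = 2, use ∫_0^L sin²(kπx/L) dx = L/2 and ∫_0^L cos²(kπx/L) dx = L/2.
u² = 49/9·sin²(4*π·x) and (u')² = 784*π^2/9·cos²(4*π·x), and each of sin², cos² integrates to L/2 = 1/4 over (0, 1/2).
∫_0^1/2 u² dx = 49/36, so ||u||_L² = 7/6.
∫_0^1/2 (u')² dx = 196*π^2/9, so ||u'||_L² = 14*π/3.
Ratio ||u||_L² / ||u'||_L² = 1/(4*π).
Sharp Poincaré constant on H^1_0(0, 1/2) is C_P = L/π = 1/(2*π), achieved by sin(2*π·x).
This is the k = 2 harmonic; the ratio L/(kπ) is strictly less than C_P = L/π, consistent with the sharp inequality ||u||_L² ≤ C_P ||u'||_L².


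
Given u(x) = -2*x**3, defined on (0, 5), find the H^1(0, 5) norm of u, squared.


||u||_{H^1}^2 = 470000/7

The H^1 norm (squared) on an interval (0, L) is
  ||u||_{H^1}^2 = ∫_0^L u(x)^2 dx + ∫_0^L u'(x)^2 dx.
Compute u'(x) = -6*x**2.
Then u(x)^2 = 4*x**6 and u'(x)^2 = 36*x**4.
Integrate each monomial from 0 to 5 using ∫_0^5 c·x^n dx = c·5^(n+1)/(n+1):
  ∫_0^5 u(x)^2 dx = ∫_0^5 (4*x^6) dx. Term by term:
    ∫_0^5 4*x^6 dx = 312500/7.
  ∫_0^5 u'(x)^2 dx = ∫_0^5 (36*x^4) dx. Term by term:
    ∫_0^5 36*x^4 dx = 22500.
Adding: ||u||_{H^1}^2 = 312500/7 + 22500 = 470000/7.


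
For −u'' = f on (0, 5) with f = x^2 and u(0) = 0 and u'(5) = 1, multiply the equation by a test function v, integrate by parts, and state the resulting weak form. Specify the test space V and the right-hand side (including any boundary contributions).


V = {v ∈ H^1(0, 5) : v(0) = 0} (test functions vanish at x = 0 where u is specified); weak form: ∫_0^5 u'v' dx = ∫_0^5 (x^2) v dx + v(5) for all v ∈ V.

Multiply both sides by a test function v and integrate from 0 to 5:
  ∫_0^5 −u''(x) v(x) dx = ∫_0^5 f(x) v(x) dx.
Integrate the LHS by parts once:
  ∫_0^5 −u'' v dx = −[u'(x) v(x)]_0^5 + ∫_0^5 u'(x) v'(x) dx.
Thus ∫_0^5 u'(x) v'(x) dx = ∫_0^5 f(x) v(x) dx + [u'(x) v(x)]_0^5.
Choose V so that boundary terms are either known or forced to vanish.
Mixed BC: u(0) = 0 (Dirichlet) and u'(5) = 1 (Neumann). Define V = {v ∈ H^1(0, 5) : v(0) = 0}. Then [u' v]_0^5 = u'(5)·v(5) − u'(0)·0 = v(5).
Weak formulation: find u (satisfying any essential BC) such that ∫_0^5 u'(x) v'(x) dx = ∫_0^5 f v dx + v(5) for all v ∈ V (Dirichlet at 0 absorbed into V; Neumann datum at x = 5 contributes the boundary term).
Substituting f(x) = x^2, the right-hand side is ∫_0^5 (x^2) v dx + v(5).


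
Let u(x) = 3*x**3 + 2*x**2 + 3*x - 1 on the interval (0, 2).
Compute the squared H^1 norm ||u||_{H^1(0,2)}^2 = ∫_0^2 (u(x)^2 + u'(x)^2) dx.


||u||_{H^1}^2 = 53192/35

The H^1 norm (squared) on an interval (0, L) is
  ||u||_{H^1}^2 = ∫_0^L u(x)^2 dx + ∫_0^L u'(x)^2 dx.
Compute u'(x) = 9*x**2 + 4*x + 3.
Then u(x)^2 = 9*x**6 + 12*x**5 + 22*x**4 + 6*x**3 + 5*x**2 - 6*x + 1 and u'(x)^2 = 81*x**4 + 72*x**3 + 70*x**2 + 24*x + 9.
Integrate each monomial from 0 to 2 using ∫_0^2 c·x^n dx = c·2^(n+1)/(n+1):
  ∫_0^2 u(x)^2 dx = ∫_0^2 (9*x^6 + 12*x^5 + 22*x^4 + 6*x^3 + 5*x^2 - 6*x + 1) dx. Term by term:
    ∫_0^2 9*x^6 dx = 1152/7;  ∫_0^2 12*x^5 dx = 128;  ∫_0^2 22*x^4 dx = 704/5;
    ∫_0^2 6*x^3 dx = 24;  ∫_0^2 5*x^2 dx = 40/3;  ∫_0^2 -6*x dx = -12;
    ∫_0^2 1 dx = 2.
  Sum: 1152/7 + 128 + 704/5 + 24 + 40/3 − 12 + 2 = 48374/105.
  ∫_0^2 u'(x)^2 dx = ∫_0^2 (81*x^4 + 72*x^3 + 70*x^2 + 24*x + 9) dx. Term by term:
    ∫_0^2 81*x^4 dx = 2592/5;  ∫_0^2 72*x^3 dx = 288;  ∫_0^2 70*x^2 dx = 560/3;
    ∫_0^2 24*x dx = 48;  ∫_0^2 9 dx = 18.
  Sum: 2592/5 + 288 + 560/3 + 48 + 18 = 15886/15.
Adding: ||u||_{H^1}^2 = 48374/105 + 15886/15 = 53192/35.


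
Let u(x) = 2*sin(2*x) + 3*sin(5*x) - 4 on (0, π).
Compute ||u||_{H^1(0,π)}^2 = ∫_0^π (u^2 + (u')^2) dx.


||u||_{H^1(0,π)}^2 = -48/5 + 143*π

u'(x) = 4*cos(2*x) + 15*cos(5*x).
Expand u² and (u')² and integrate term by term on (0, π), using: for integers n ≥ 1, ∫_0^π sin²(nx) dx = ∫_0^π cos²(nx) dx = π/2; for n ≠ n', ∫_0^π sin(nx)sin(n'x) dx = ∫_0^π cos(nx)cos(n'x) dx = 0; and by product-to-sum, ∫_0^π sin(nx)cos(n'x) dx = ½∫_0^π [sin((n+n')x) + sin((n−n')x)] dx, which is 0 when n+n' is even and 2n/(n²−n'²) when n+n' is odd (it need not vanish on (0, π)). For the constant mode: ∫_0^π 1 dx = π, ∫_0^π cos(nx) dx = 0, ∫_0^π sin(nx) dx = (1−(−1)^n)/n.
  u² squared terms: (-4)²·∫1 dx = 16·π = 16*π;  (2)²·∫sin(2x)² dx = 4·π/2 = 2*π;  (3)²·∫sin(5x)² dx = 9·π/2 = 9*π/2.
  u² cross terms: 2·(-4)·(2)·∫1·sin(2x) dx = -16·(0) = 0;  2·(-4)·(3)·∫1·sin(5x) dx = -24·(2/5) = -48/5;  2·(2)·(3)·∫sin(2x)·sin(5x) dx = 12·(0) = 0.
  So ∫_0^π u² dx = 16*π + 2*π + 9*π/2 + 0 − 48/5 + 0 = -48/5 + 45*π/2.
  (u')² squared terms: (4)²·∫cos(2x)² dx = 16·π/2 = 8*π;  (15)²·∫cos(5x)² dx = 225·π/2 = 225*π/2.
  (u')² cross terms: 2·(4)·(15)·∫cos(2x)·cos(5x) dx = 120·(0) = 0.
  So ∫_0^π (u')² dx = 8*π + 225*π/2 + 0 = 241*π/2.
||u||_{H^1}^2 = (-48/5 + 45*π/2) + (241*π/2) = -48/5 + 143*π.


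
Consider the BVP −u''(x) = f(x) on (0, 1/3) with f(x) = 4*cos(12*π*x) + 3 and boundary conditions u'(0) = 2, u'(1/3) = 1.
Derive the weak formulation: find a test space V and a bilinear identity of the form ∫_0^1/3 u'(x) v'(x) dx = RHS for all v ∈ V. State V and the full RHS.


V = H^1(0, 1/3) (v unrestricted at boundary; u is determined up to an additive constant); weak form: ∫_0^1/3 u'v' dx = ∫_0^1/3 (4*cos(12*π*x) + 3) v dx + v(1/3) − 2·v(0) for all v ∈ V.

Multiply both sides by a test function v and integrate from 0 to 1/3:
  ∫_0^1/3 −u''(x) v(x) dx = ∫_0^1/3 f(x) v(x) dx.
Integrate the LHS by parts once:
  ∫_0^1/3 −u'' v dx = −[u'(x) v(x)]_0^1/3 + ∫_0^1/3 u'(x) v'(x) dx.
Thus ∫_0^1/3 u'(x) v'(x) dx = ∫_0^1/3 f(x) v(x) dx + [u'(x) v(x)]_0^1/3.
Choose V so that boundary terms are either known or forced to vanish.
u has inhomogeneous Neumann u'(0) = 2, u'(1/3) = 1. [u' v]_0^1/3 = (1)·v(1/3) − (2)·v(0) = v(1/3) − 2·v(0). Take V = H^1(0, 1/3); boundary term becomes part of RHS.
Weak formulation: find u (satisfying any essential BC) such that ∫_0^1/3 u'(x) v'(x) dx = ∫_0^1/3 f v dx + v(1/3) − 2·v(0) for all v ∈ V (Neumann data are natural BCs: they enter the RHS as boundary terms).
Substituting f(x) = 4*cos(12*π*x) + 3, the right-hand side is ∫_0^1/3 (4*cos(12*π*x) + 3) v dx + v(1/3) − 2·v(0).
Compatibility check (pure Neumann): taking v ≡ 1 ∈ V gives 0 = ∫_0^1/3 f dx + (1) − (2), i.e. ∫_0^1/3 f dx must equal u'(0) − u'(1/3) = 1. Indeed ∫_0^1/3 (4*cos(12*π*x) + 3) dx = 1, so the data are compatible. The solution is then unique only up to an additive constant (fix it e.g. by requiring ∫_0^1/3 u dx = 0).


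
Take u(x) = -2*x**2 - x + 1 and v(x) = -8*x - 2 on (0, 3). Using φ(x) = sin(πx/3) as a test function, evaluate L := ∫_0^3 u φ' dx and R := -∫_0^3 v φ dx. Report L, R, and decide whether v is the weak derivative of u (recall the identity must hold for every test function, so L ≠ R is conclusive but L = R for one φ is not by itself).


LHS = 42/π, RHS = 84/π. No, v is not the weak derivative of u.

u(x) = -2*x**2 - x + 1, classical derivative u'(x) = -4*x - 1.
φ(x) = sin(πx/3), so φ'(x) = π*cos(π*x/3)/3.
Note φ(0) = φ(3) = 0, so the boundary term u·φ vanishes.
LHS = ∫_0^3 u(x) φ'(x) dx = ∫_0^3 (-2*π*x^2*cos(π*x/3)/3 - π*x*cos(π*x/3)/3 + π*cos(π*x/3)/3) dx. Term by term:
  ∫_0^3 π*cos(π*x/3)/3 dx = 0;  ∫_0^3 -2*π*x^2*cos(π*x/3)/3 dx = 36/π;  ∫_0^3 -π*x*cos(π*x/3)/3 dx = 6/π.
Sum: 0 + 36/π + 6/π = 42/π.
So LHS = 42/π.
∫_0^3 v(x) φ(x) dx = ∫_0^3 (-8*x*sin(π*x/3) - 2*sin(π*x/3)) dx. Term by term:
  ∫_0^3 -2*sin(π*x/3) dx = -12/π;  ∫_0^3 -8*x*sin(π*x/3) dx = -72/π.
Sum: -12/π − 72/π = -84/π.
So RHS = -∫_0^3 v(x) φ(x) dx = 84/π.
LHS − RHS = -42/π ≠ 0, so the identity fails.
(For a valid weak derivative the identity must hold for EVERY test function, in particular this one. The failure shows v is NOT the weak derivative of u.)
Correct weak derivative would be u'(x) = -4*x - 1.


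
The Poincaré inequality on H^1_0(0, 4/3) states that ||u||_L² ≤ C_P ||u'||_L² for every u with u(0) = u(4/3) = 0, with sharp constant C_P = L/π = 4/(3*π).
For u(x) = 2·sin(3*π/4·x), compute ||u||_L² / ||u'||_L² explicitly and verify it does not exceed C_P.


||u||_L² / ||u'||_L² = 4/(3*π) = C_P.

u(x) = 2·sin(3*π/4·x), so u'(x) = 3*π*cos(3*π*x/4)/2.
Writing u(x) = A·sin(kπx/L) with A = 2 and k = 1, use ∫_0^L sin²(kπx/L) dx = L/2 and ∫_0^L cos²(kπx/L) dx = L/2.
u² = 4·sin²(3*π/4·x) and (u')² = 9*π^2/4·cos²(3*π/4·x), and each of sin², cos² integrates to L/2 = 2/3 over (0, 4/3).
∫_0^4/3 u² dx = 8/3, so ||u||_L² = 2*sqrt(6)/3.
∫_0^4/3 (u')² dx = 3*π^2/2, so ||u'||_L² = sqrt(6)*π/2.
Ratio ||u||_L² / ||u'||_L² = 4/(3*π).
Sharp Poincaré constant on H^1_0(0, 4/3) is C_P = L/π = 4/(3*π), achieved by sin(3*π/4·x).
This is the k = 1 eigenfunction (up to amplitude), so the ratio equals the sharp Poincaré constant exactly.


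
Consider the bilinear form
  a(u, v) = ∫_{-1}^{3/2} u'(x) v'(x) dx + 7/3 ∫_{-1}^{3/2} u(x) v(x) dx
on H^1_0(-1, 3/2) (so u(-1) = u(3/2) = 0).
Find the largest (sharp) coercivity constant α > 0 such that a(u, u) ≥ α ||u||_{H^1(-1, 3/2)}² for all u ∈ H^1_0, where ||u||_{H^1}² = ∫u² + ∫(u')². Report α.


α = 1

Coercivity of a(·,·) on H^1_0(-1, 3/2) means a(u, u) ≥ α ||u||_{H^1}² for every u ∈ H^1_0.
The interval has length L = 5/2, and Poincaré/coercivity depend only on L. Here a(u, u) = ∫(u')² + (7/3)·∫u².
Here c = 7/3 ≥ 1, so a(u,u) = ∫(u')² + c∫u² ≥ ∫(u')² + ∫u² = ||u||_{H^1}², i.e. α = 1 works. No larger α is possible: a(u,u) ≥ α||u||_{H^1}² means (1−α)∫(u')² ≥ (α−c)∫u², and for the modes u_n = sin(nπ(x−x₀)/L) (x₀ the left endpoint) one has ∫u_n²/∫(u_n')² = (L/(nπ))² → 0, so a(u_n,u_n)/||u_n||_{H^1}² → 1. Hence the optimal constant is α = 1.
Therefore α = 1.


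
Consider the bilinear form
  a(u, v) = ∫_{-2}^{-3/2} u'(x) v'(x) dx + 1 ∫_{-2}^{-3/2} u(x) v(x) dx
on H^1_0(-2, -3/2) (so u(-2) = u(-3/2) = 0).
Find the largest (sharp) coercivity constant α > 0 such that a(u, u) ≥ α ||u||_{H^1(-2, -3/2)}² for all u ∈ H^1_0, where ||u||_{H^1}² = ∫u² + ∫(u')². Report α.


α = 1

Coercivity of a(·,·) on H^1_0(-2, -3/2) means a(u, u) ≥ α ||u||_{H^1}² for every u ∈ H^1_0.
The interval has length L = 1/2, and Poincaré/coercivity depend only on L. Here a(u, u) = ∫(u')² + (1)·∫u².
Here c = 1 ≥ 1, so a(u,u) = ∫(u')² + c∫u² ≥ ∫(u')² + ∫u² = ||u||_{H^1}², i.e. α = 1 works. No larger α is possible: a(u,u) ≥ α||u||_{H^1}² means (1−α)∫(u')² ≥ (α−c)∫u², and for the modes u_n = sin(nπ(x−x₀)/L) (x₀ the left endpoint) one has ∫u_n²/∫(u_n')² = (L/(nπ))² → 0, so a(u_n,u_n)/||u_n||_{H^1}² → 1. Hence the optimal constant is α = 1.
Therefore α = 1.


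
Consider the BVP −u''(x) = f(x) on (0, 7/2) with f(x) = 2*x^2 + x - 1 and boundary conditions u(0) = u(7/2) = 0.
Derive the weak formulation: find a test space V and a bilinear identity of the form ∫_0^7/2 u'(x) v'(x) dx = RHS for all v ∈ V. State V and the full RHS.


V = H^1_0(0, 7/2) (so v(0) = v(7/2) = 0); weak form: ∫_0^7/2 u'v' dx = ∫_0^7/2 (2*x^2 + x - 1) v dx for all v ∈ V.

Multiply both sides by a test function v and integrate from 0 to 7/2:
  ∫_0^7/2 −u''(x) v(x) dx = ∫_0^7/2 f(x) v(x) dx.
Integrate the LHS by parts once:
  ∫_0^7/2 −u'' v dx = −[u'(x) v(x)]_0^7/2 + ∫_0^7/2 u'(x) v'(x) dx.
Thus ∫_0^7/2 u'(x) v'(x) dx = ∫_0^7/2 f(x) v(x) dx + [u'(x) v(x)]_0^7/2.
Choose V so that boundary terms are either known or forced to vanish.
u is Dirichlet: u(0) = u(7/2) = 0. Let V = H^1_0(0, 7/2); then v(0) = v(7/2) = 0, and [u' v]_0^7/2 = 0.
Weak formulation: find u (satisfying any essential BC) such that ∫_0^7/2 u'(x) v'(x) dx = ∫_0^7/2 f v dx for all v ∈ V.
Substituting f(x) = 2*x^2 + x - 1, the right-hand side is ∫_0^7/2 (2*x^2 + x - 1) v dx.


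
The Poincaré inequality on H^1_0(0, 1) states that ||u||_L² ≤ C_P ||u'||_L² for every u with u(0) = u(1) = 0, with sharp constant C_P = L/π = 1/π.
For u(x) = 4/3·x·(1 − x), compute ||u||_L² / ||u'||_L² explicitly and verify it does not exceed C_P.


||u||_L² / ||u'||_L² = sqrt(10)/10 < C_P = 1/π.

u(x) = 4/3·x·(1 − x), so u'(x) = 4/3 - 8*x/3.
u(x) = 4/3·x·(1 − x) vanishes at x = 0 and x = 1, so u ∈ H^1_0(0, 1). Differentiate via the product rule and integrate the resulting polynomials term by term.
  ∫_0^1 u² dx = ∫_0^1 (16*x^4/9 - 32*x^3/9 + 16*x^2/9) dx. Term by term:
    ∫_0^1 16*x^4/9 dx = 16/45;  ∫_0^1 -32*x^3/9 dx = -8/9;  ∫_0^1 16*x^2/9 dx = 16/27.
  Sum: 16/45 − 8/9 + 16/27 = 8/135.
  ∫_0^1 (u')² dx = ∫_0^1 (64*x^2/9 - 64*x/9 + 16/9) dx. Term by term:
    ∫_0^1 64*x^2/9 dx = 64/27;  ∫_0^1 -64*x/9 dx = -32/9;  ∫_0^1 16/9 dx = 16/9.
  Sum: 64/27 − 32/9 + 16/9 = 16/27.
∫_0^1 u² dx = 8/135, so ||u||_L² = 2*sqrt(30)/45.
∫_0^1 (u')² dx = 16/27, so ||u'||_L² = 4*sqrt(3)/9.
Ratio ||u||_L² / ||u'||_L² = sqrt(10)/10.
Sharp Poincaré constant on H^1_0(0, 1) is C_P = L/π = 1/π, achieved by sin(π·x).
A polynomial bump cannot attain the sharp Poincaré constant (only the first sine eigenfunction does), so the ratio is strictly less than C_P, consistent with ||u||_L² ≤ C_P ||u'||_L².


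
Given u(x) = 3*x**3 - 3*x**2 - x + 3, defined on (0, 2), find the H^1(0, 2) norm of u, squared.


||u||_{H^1}^2 = 21928/105

The H^1 norm (squared) on an interval (0, L) is
  ||u||_{H^1}^2 = ∫_0^L u(x)^2 dx + ∫_0^L u'(x)^2 dx.
Compute u'(x) = 9*x**2 - 6*x - 1.
Then u(x)^2 = 9*x**6 - 18*x**5 + 3*x**4 + 24*x**3 - 17*x**2 - 6*x + 9 and u'(x)^2 = 81*x**4 - 108*x**3 + 18*x**2 + 12*x + 1.
Integrate each monomial from 0 to 2 using ∫_0^2 c·x^n dx = c·2^(n+1)/(n+1):
  ∫_0^2 u(x)^2 dx = ∫_0^2 (9*x^6 - 18*x^5 + 3*x^4 + 24*x^3 - 17*x^2 - 6*x + 9) dx. Term by term:
    ∫_0^2 9*x^6 dx = 1152/7;  ∫_0^2 -18*x^5 dx = -192;  ∫_0^2 3*x^4 dx = 96/5;
    ∫_0^2 24*x^3 dx = 96;  ∫_0^2 -17*x^2 dx = -136/3;  ∫_0^2 -6*x dx = -12;
    ∫_0^2 9 dx = 18.
  Sum: 1152/7 − 192 + 96/5 + 96 − 136/3 − 12 + 18 = 5086/105.
  ∫_0^2 u'(x)^2 dx = ∫_0^2 (81*x^4 - 108*x^3 + 18*x^2 + 12*x + 1) dx. Term by term:
    ∫_0^2 81*x^4 dx = 2592/5;  ∫_0^2 -108*x^3 dx = -432;  ∫_0^2 18*x^2 dx = 48;
    ∫_0^2 12*x dx = 24;  ∫_0^2 1 dx = 2.
  Sum: 2592/5 − 432 + 48 + 24 + 2 = 802/5.
Adding: ||u||_{H^1}^2 = 5086/105 + 802/5 = 21928/105.


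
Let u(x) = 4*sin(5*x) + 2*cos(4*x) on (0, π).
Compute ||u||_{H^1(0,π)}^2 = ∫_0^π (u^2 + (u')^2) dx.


||u||_{H^1(0,π)}^2 = 2720/9 + 242*π

u'(x) = -8*sin(4*x) + 20*cos(5*x).
Expand u² and (u')² and integrate term by term on (0, π), using: for integers n ≥ 1, ∫_0^π sin²(nx) dx = ∫_0^π cos²(nx) dx = π/2; for n ≠ n', ∫_0^π sin(nx)sin(n'x) dx = ∫_0^π cos(nx)cos(n'x) dx = 0; and by product-to-sum, ∫_0^π sin(nx)cos(n'x) dx = ½∫_0^π [sin((n+n')x) + sin((n−n')x)] dx, which is 0 when n+n' is even and 2n/(n²−n'²) when n+n' is odd (it need not vanish on (0, π)).
  u² squared terms: (2)²·∫cos(4x)² dx = 4·π/2 = 2*π;  (4)²·∫sin(5x)² dx = 16·π/2 = 8*π.
  u² cross terms: 2·(2)·(4)·∫cos(4x)·sin(5x) dx = 16·(10/9) = 160/9.
  So ∫_0^π u² dx = 2*π + 8*π + 160/9 = 160/9 + 10*π.
  (u')² squared terms: (-8)²·∫sin(4x)² dx = 64·π/2 = 32*π;  (20)²·∫cos(5x)² dx = 400·π/2 = 200*π.
  (u')² cross terms: 2·(-8)·(20)·∫sin(4x)·cos(5x) dx = -320·(-8/9) = 2560/9.
  So ∫_0^π (u')² dx = 32*π + 200*π + 2560/9 = 2560/9 + 232*π.
||u||_{H^1}^2 = (160/9 + 10*π) + (2560/9 + 232*π) = 2720/9 + 242*π.


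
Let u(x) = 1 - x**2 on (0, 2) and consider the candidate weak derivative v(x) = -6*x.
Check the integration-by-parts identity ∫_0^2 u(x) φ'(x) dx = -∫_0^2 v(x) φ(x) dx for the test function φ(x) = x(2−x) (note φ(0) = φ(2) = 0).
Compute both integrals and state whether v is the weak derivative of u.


LHS = 8/3, RHS = 8. No, v is not the weak derivative of u.

u(x) = 1 - x**2, classical derivative u'(x) = -2*x.
φ(x) = x(2−x), so φ'(x) = 2 - 2*x.
Note φ(0) = φ(2) = 0, so the boundary term u·φ vanishes.
LHS = ∫_0^2 u(x) φ'(x) dx = ∫_0^2 (2*x^3 - 2*x^2 - 2*x + 2) dx. Term by term:
  ∫_0^2 2*x^3 dx = 8;  ∫_0^2 -2*x^2 dx = -16/3;  ∫_0^2 -2*x dx = -4;
  ∫_0^2 2 dx = 4.
Sum: 8 − 16/3 − 4 + 4 = 8/3.
So LHS = 8/3.
∫_0^2 v(x) φ(x) dx = ∫_0^2 (6*x^3 - 12*x^2) dx. Term by term:
  ∫_0^2 6*x^3 dx = 24;  ∫_0^2 -12*x^2 dx = -32.
Sum: 24 − 32 = -8.
So RHS = -∫_0^2 v(x) φ(x) dx = 8.
LHS − RHS = -16/3 ≠ 0, so the identity fails.
(For a valid weak derivative the identity must hold for EVERY test function, in particular this one. The failure shows v is NOT the weak derivative of u.)
Correct weak derivative would be u'(x) = -2*x.


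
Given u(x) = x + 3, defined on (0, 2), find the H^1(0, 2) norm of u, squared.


||u||_{H^1}^2 = 104/3

The H^1 norm (squared) on an interval (0, L) is
  ||u||_{H^1}^2 = ∫_0^L u(x)^2 dx + ∫_0^L u'(x)^2 dx.
Compute u'(x) = 1.
Then u(x)^2 = x**2 + 6*x + 9 and u'(x)^2 = 1.
Integrate each monomial from 0 to 2 using ∫_0^2 c·x^n dx = c·2^(n+1)/(n+1):
  ∫_0^2 u(x)^2 dx = ∫_0^2 (x^2 + 6*x + 9) dx. Term by term:
    ∫_0^2 x^2 dx = 8/3;  ∫_0^2 6*x dx = 12;  ∫_0^2 9 dx = 18.
  Sum: 8/3 + 12 + 18 = 98/3.
  ∫_0^2 u'(x)^2 dx = ∫_0^2 (1) dx. Term by term:
    ∫_0^2 1 dx = 2.
Adding: ||u||_{H^1}^2 = 98/3 + 2 = 104/3.


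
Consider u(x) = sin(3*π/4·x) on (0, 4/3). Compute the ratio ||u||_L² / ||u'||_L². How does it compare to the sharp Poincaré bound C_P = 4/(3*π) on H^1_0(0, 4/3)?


||u||_L² / ||u'||_L² = 4/(3*π) = C_P.

u(x) = sin(3*π/4·x), so u'(x) = 3*π*cos(3*π*x/4)/4.
Writing u(x) = A·sin(kπx/L) with A = 1 and k = 1, use ∫_0^L sin²(kπx/L) dx = L/2 and ∫_0^L cos²(kπx/L) dx = L/2.
u² = 1·sin²(3*π/4·x) and (u')² = 9*π^2/16·cos²(3*π/4·x), and each of sin², cos² integrates to L/2 = 2/3 over (0, 4/3).
∫_0^4/3 u² dx = 2/3, so ||u||_L² = sqrt(6)/3.
∫_0^4/3 (u')² dx = 3*π^2/8, so ||u'||_L² = sqrt(6)*π/4.
Ratio ||u||_L² / ||u'||_L² = 4/(3*π).
Sharp Poincaré constant on H^1_0(0, 4/3) is C_P = L/π = 4/(3*π), achieved by sin(3*π/4·x).
This is the k = 1 eigenfunction (up to amplitude), so the ratio equals the sharp Poincaré constant exactly.


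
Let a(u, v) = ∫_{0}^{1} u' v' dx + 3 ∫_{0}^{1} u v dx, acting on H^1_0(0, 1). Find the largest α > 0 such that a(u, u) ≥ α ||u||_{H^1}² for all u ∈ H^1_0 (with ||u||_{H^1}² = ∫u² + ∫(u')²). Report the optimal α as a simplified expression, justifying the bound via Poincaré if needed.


α = 1

Coercivity of a(·,·) on H^1_0(0, 1) means a(u, u) ≥ α ||u||_{H^1}² for every u ∈ H^1_0.
The interval has length L = 1, and Poincaré/coercivity depend only on L. Here a(u, u) = ∫(u')² + (3)·∫u².
Here c = 3 ≥ 1, so a(u,u) = ∫(u')² + c∫u² ≥ ∫(u')² + ∫u² = ||u||_{H^1}², i.e. α = 1 works. No larger α is possible: a(u,u) ≥ α||u||_{H^1}² means (1−α)∫(u')² ≥ (α−c)∫u², and for the modes u_n = sin(nπ(x−x₀)/L) (x₀ the left endpoint) one has ∫u_n²/∫(u_n')² = (L/(nπ))² → 0, so a(u_n,u_n)/||u_n||_{H^1}² → 1. Hence the optimal constant is α = 1.
Therefore α = 1.


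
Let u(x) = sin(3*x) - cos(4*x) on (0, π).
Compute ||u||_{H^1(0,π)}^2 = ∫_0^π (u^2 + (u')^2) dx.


||u||_{H^1(0,π)}^2 = 204/7 + 27*π/2

u'(x) = 4*sin(4*x) + 3*cos(3*x).
Expand u² and (u')² and integrate term by term on (0, π), using: for integers n ≥ 1, ∫_0^π sin²(nx) dx = ∫_0^π cos²(nx) dx = π/2; for n ≠ n', ∫_0^π sin(nx)sin(n'x) dx = ∫_0^π cos(nx)cos(n'x) dx = 0; and by product-to-sum, ∫_0^π sin(nx)cos(n'x) dx = ½∫_0^π [sin((n+n')x) + sin((n−n')x)] dx, which is 0 when n+n' is even and 2n/(n²−n'²) when n+n' is odd (it need not vanish on (0, π)).
  u² squared terms: (-1)²·∫cos(4x)² dx = 1·π/2 = π/2;  (1)²·∫sin(3x)² dx = 1·π/2 = π/2.
  u² cross terms: 2·(-1)·(1)·∫cos(4x)·sin(3x) dx = -2·(-6/7) = 12/7.
  So ∫_0^π u² dx = π/2 + π/2 + 12/7 = 12/7 + π.
  (u')² squared terms: (3)²·∫cos(3x)² dx = 9·π/2 = 9*π/2;  (4)²·∫sin(4x)² dx = 16·π/2 = 8*π.
  (u')² cross terms: 2·(3)·(4)·∫cos(3x)·sin(4x) dx = 24·(8/7) = 192/7.
  So ∫_0^π (u')² dx = 9*π/2 + 8*π + 192/7 = 192/7 + 25*π/2.
||u||_{H^1}^2 = (12/7 + π) + (192/7 + 25*π/2) = 204/7 + 27*π/2.


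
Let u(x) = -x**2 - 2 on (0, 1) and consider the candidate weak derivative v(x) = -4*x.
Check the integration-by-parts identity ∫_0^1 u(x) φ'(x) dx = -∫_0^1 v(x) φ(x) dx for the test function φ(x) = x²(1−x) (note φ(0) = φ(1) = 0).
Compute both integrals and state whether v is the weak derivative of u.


LHS = 1/10, RHS = 1/5. No, v is not the weak derivative of u.

u(x) = -x**2 - 2, classical derivative u'(x) = -2*x.
φ(x) = x²(1−x), so φ'(x) = x*(2 - 3*x).
Note φ(0) = φ(1) = 0, so the boundary term u·φ vanishes.
LHS = ∫_0^1 u(x) φ'(x) dx = ∫_0^1 (3*x^4 - 2*x^3 + 6*x^2 - 4*x) dx. Term by term:
  ∫_0^1 3*x^4 dx = 3/5;  ∫_0^1 -2*x^3 dx = -1/2;  ∫_0^1 6*x^2 dx = 2;
  ∫_0^1 -4*x dx = -2.
Sum: 3/5 − 1/2 + 2 − 2 = 1/10.
So LHS = 1/10.
∫_0^1 v(x) φ(x) dx = ∫_0^1 (4*x^4 - 4*x^3) dx. Term by term:
  ∫_0^1 4*x^4 dx = 4/5;  ∫_0^1 -4*x^3 dx = -1.
Sum: 4/5 − 1 = -1/5.
So RHS = -∫_0^1 v(x) φ(x) dx = 1/5.
LHS − RHS = -1/10 ≠ 0, so the identity fails.
(For a valid weak derivative the identity must hold for EVERY test function, in particular this one. The failure shows v is NOT the weak derivative of u.)
Correct weak derivative would be u'(x) = -2*x.


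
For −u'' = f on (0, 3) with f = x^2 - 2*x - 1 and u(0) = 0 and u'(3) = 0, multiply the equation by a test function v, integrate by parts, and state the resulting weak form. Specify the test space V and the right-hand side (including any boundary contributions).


V = {v ∈ H^1(0, 3) : v(0) = 0} (test functions vanish at x = 0 where u is specified); weak form: ∫_0^3 u'v' dx = ∫_0^3 (x^2 - 2*x - 1) v dx for all v ∈ V.

Multiply both sides by a test function v and integrate from 0 to 3:
  ∫_0^3 −u''(x) v(x) dx = ∫_0^3 f(x) v(x) dx.
Integrate the LHS by parts once:
  ∫_0^3 −u'' v dx = −[u'(x) v(x)]_0^3 + ∫_0^3 u'(x) v'(x) dx.
Thus ∫_0^3 u'(x) v'(x) dx = ∫_0^3 f(x) v(x) dx + [u'(x) v(x)]_0^3.
Choose V so that boundary terms are either known or forced to vanish.
Mixed BC: u(0) = 0 (Dirichlet) and u'(3) = 0 (Neumann). Define V = {v ∈ H^1(0, 3) : v(0) = 0}. Then [u' v]_0^3 = u'(3)·v(3) − u'(0)·0 = 0.
Weak formulation: find u (satisfying any essential BC) such that ∫_0^3 u'(x) v'(x) dx = ∫_0^3 f v dx for all v ∈ V (Dirichlet at 0 absorbed into V; the Neumann datum at x = 3 is zero, so no boundary term remains).
Substituting f(x) = x^2 - 2*x - 1, the right-hand side is ∫_0^3 (x^2 - 2*x - 1) v dx.
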